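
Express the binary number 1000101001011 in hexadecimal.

Group into 4-bit nibbles from right:
  0001 = 1
  0001 = 1
  0100 = 4
  1011 = B
Result: 114B



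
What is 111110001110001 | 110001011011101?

OR: 1 when either bit is 1
  111110001110001
| 110001011011101
-----------------
  111111011111101
Decimal: 31857 | 25309 = 32509



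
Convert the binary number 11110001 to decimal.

Sum of powers of 2 for each 1-bit:
2^0 + 2^4 + 2^5 + 2^6 + 2^7
= 1 + 16 + 32 + 64 + 128
= 241



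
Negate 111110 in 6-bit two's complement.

Original (sign bit 1, negative): 111110
Step 1 - Invert all bits: 000001
Step 2 - Add 1: 000010
Verification: 111110 + 000010 = 1000000; discarding the end carry (carry out of the top bit) leaves the 6-bit value 000000, as required for x + (-x)



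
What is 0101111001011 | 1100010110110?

OR: 1 when either bit is 1
  0101111001011
| 1100010110110
---------------
  1101111111111
Decimal: 3019 | 6326 = 7167



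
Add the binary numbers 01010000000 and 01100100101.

Add column by column from the right: bit + bit + carry-in; write the sum mod 2, carry 1 when the sum is 2 or 3.
carry:  10000000000
        01010000000
+       01100100101
-------------------
       010110100101
(the carry out of the leftmost column, 0, becomes the leading bit)
Decimal check:
  01010000000 = 512 + 128 = 640
  01100100101 = 512 + 256 + 32 + 4 + 1 = 805
  640 + 805 = 1445, and 010110100101 = 1024 + 256 + 128 + 32 + 4 + 1 = 1445 ✓



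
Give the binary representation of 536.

Using repeated division by 2:
536 ÷ 2 = 268 remainder 0
268 ÷ 2 = 134 remainder 0
134 ÷ 2 = 67 remainder 0
67 ÷ 2 = 33 remainder 1
33 ÷ 2 = 16 remainder 1
16 ÷ 2 = 8 remainder 0
8 ÷ 2 = 4 remainder 0
4 ÷ 2 = 2 remainder 0
2 ÷ 2 = 1 remainder 0
1 ÷ 2 = 0 remainder 1
Reading remainders bottom to top: 1000011000



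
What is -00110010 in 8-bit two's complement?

Original: 00110010
Step 1 - Invert all bits: 11001101
Step 2 - Add 1: 11001110
Verification: 00110010 + 11001110 = 100000000; discarding the end carry (carry out of the top bit) leaves the 8-bit value 00000000, as required for x + (-x)



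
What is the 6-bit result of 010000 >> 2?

Original: 010000 (decimal 16)
Shift right by 2 positions
Drop the 2 low bits; fill with zeros on the left
Result: 000100 (decimal 4)
Equivalent: 16 >> 2 = 16 ÷ 2^2 = 4



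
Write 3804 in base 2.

Using repeated division by 2:
3804 ÷ 2 = 1902 remainder 0
1902 ÷ 2 = 951 remainder 0
951 ÷ 2 = 475 remainder 1
475 ÷ 2 = 237 remainder 1
237 ÷ 2 = 118 remainder 1
118 ÷ 2 = 59 remainder 0
59 ÷ 2 = 29 remainder 1
29 ÷ 2 = 14 remainder 1
14 ÷ 2 = 7 remainder 0
7 ÷ 2 = 3 remainder 1
3 ÷ 2 = 1 remainder 1
1 ÷ 2 = 0 remainder 1
Reading remainders bottom to top: 111011011100



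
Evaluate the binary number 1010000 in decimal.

Sum of powers of 2 for each 1-bit:
2^4 + 2^6
= 16 + 64
= 80



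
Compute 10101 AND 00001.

AND: 1 only when both bits are 1
  10101
& 00001
-------
  00001
Decimal: 21 & 1 = 1



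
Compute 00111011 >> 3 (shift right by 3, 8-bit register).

Original: 00111011 (decimal 59)
Shift right by 3 positions
Drop the 3 low bits; fill with zeros on the left
Result: 00000111 (decimal 7)
Equivalent: 59 >> 3 = 59 ÷ 2^3 = 7



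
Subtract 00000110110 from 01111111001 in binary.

Method 1 - Direct subtraction (column by column from the right: bit − bit − borrow-in; if negative, add 2 and borrow 1 from the next column):
borrow: 00000001100
        01111111001
-       00000110110
-------------------
        01111000011

Method 2 - Add two's complement:
Two's complement of 00000110110: invert → 11111001001, add 1 → 11111001010
  01111111001
+ 11111001010
-------------
 101111000011  (end carry out of the top bit = 1)
Discarding the end carry: 01111000011
Decimal check:
  01111111001 = 512 + 256 + 128 + 64 + 32 + 16 + 8 + 1 = 1017
  00000110110 = 32 + 16 + 4 + 2 = 54
  1017 - 54 = 963, and 01111000011 = 512 + 256 + 128 + 64 + 2 + 1 = 963 ✓



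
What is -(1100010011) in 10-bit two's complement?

Original (sign bit 1, negative): 1100010011
Step 1 - Invert all bits: 0011101100
Step 2 - Add 1: 0011101101
Verification: 1100010011 + 0011101101 = 10000000000; discarding the end carry (carry out of the top bit) leaves the 10-bit value 0000000000, as required for x + (-x)



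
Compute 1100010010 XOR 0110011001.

XOR: 1 when bits differ
  1100010010
^ 0110011001
------------
  1010001011
Decimal: 786 ^ 409 = 651



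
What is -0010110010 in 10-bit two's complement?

Original: 0010110010
Step 1 - Invert all bits: 1101001101
Step 2 - Add 1: 1101001110
Verification: 0010110010 + 1101001110 = 10000000000; discarding the end carry (carry out of the top bit) leaves the 10-bit value 0000000000, as required for x + (-x)



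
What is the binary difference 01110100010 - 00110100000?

Method 1 - Direct subtraction (column by column from the right: bit − bit − borrow-in; if negative, add 2 and borrow 1 from the next column):
borrow: 00000000000
        01110100010
-       00110100000
-------------------
        01000000010

Method 2 - Add two's complement:
Two's complement of 00110100000: invert → 11001011111, add 1 → 11001100000
  01110100010
+ 11001100000
-------------
 101000000010  (end carry out of the top bit = 1)
Discarding the end carry: 01000000010
Decimal check:
  01110100010 = 512 + 256 + 128 + 32 + 2 = 930
  00110100000 = 256 + 128 + 32 = 416
  930 - 416 = 514, and 01000000010 = 512 + 2 = 514 ✓



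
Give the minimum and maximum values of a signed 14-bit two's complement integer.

For 14-bit two's complement:
Minimum: -2^13 = -8192
Maximum: 2^13 - 1 = 8191



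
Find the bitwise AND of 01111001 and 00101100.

AND: 1 only when both bits are 1
  01111001
& 00101100
----------
  00101000
Decimal: 121 & 44 = 40



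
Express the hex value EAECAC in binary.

Convert each hex digit to 4 bits:
  E = 1110
  A = 1010
  E = 1110
  C = 1100
  A = 1010
  C = 1100
Concatenate: 111010101110110010101100



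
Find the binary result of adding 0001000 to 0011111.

Add column by column from the right: bit + bit + carry-in; write the sum mod 2, carry 1 when the sum is 2 or 3.
carry:  0110000
        0001000
+       0011111
---------------
       00100111
(the carry out of the leftmost column, 0, becomes the leading bit)
Decimal check:
  0001000 = 8
  0011111 = 16 + 8 + 4 + 2 + 1 = 31
  8 + 31 = 39, and 00100111 = 32 + 4 + 2 + 1 = 39 ✓



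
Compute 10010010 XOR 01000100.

XOR: 1 when bits differ
  10010010
^ 01000100
----------
  11010110
Decimal: 146 ^ 68 = 214



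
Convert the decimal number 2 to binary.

Using repeated division by 2:
2 ÷ 2 = 1 remainder 0
1 ÷ 2 = 0 remainder 1
Reading remainders bottom to top: 10



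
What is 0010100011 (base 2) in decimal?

Sum of powers of 2 for each 1-bit:
2^0 + 2^1 + 2^5 + 2^7
= 1 + 2 + 32 + 128
= 163



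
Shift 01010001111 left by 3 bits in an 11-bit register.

Original: 01010001111 (decimal 655)
Shift left by 3 positions
Append 3 zeros on the right and drop the 3 high bits that overflow the 11-bit width
Result: 10001111000 (decimal 1144)
Equivalent: 655 << 3 = 655 × 2^3 = 5240, truncated to 11 bits = 1144



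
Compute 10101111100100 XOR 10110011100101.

XOR: 1 when bits differ
  10101111100100
^ 10110011100101
----------------
  00011100000001
Decimal: 11236 ^ 11493 = 1793



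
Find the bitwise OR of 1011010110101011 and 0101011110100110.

OR: 1 when either bit is 1
  1011010110101011
| 0101011110100110
------------------
  1111011110101111
Decimal: 46507 | 22438 = 63407



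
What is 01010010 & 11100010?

AND: 1 only when both bits are 1
  01010010
& 11100010
----------
  01000010
Decimal: 82 & 226 = 66



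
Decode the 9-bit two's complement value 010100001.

Binary: 010100001
Sign bit: 0 (non-negative)
Read directly as an unsigned value:
010100001 = 128 + 32 + 1 = 161
Value: 161



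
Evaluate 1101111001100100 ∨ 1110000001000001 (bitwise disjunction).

OR: 1 when either bit is 1
  1101111001100100
| 1110000001000001
------------------
  1111111001100101
Decimal: 56932 | 57409 = 65125



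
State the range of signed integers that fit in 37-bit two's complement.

For 37-bit two's complement:
Minimum: -2^36 = -68719476736
Maximum: 2^36 - 1 = 68719476735



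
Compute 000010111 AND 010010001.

AND: 1 only when both bits are 1
  000010111
& 010010001
-----------
  000010001
Decimal: 23 & 145 = 17



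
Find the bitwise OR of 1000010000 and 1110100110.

OR: 1 when either bit is 1
  1000010000
| 1110100110
------------
  1110110110
Decimal: 528 | 934 = 950



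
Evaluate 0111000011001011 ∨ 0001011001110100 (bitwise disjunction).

OR: 1 when either bit is 1
  0111000011001011
| 0001011001110100
------------------
  0111011011111111
Decimal: 28875 | 5748 = 30463



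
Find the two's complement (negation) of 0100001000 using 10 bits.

Original: 0100001000
Step 1 - Invert all bits: 1011110111
Step 2 - Add 1: 1011111000
Verification: 0100001000 + 1011111000 = 10000000000; discarding the end carry (carry out of the top bit) leaves the 10-bit value 0000000000, as required for x + (-x)



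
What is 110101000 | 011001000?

OR: 1 when either bit is 1
  110101000
| 011001000
-----------
  111101000
Decimal: 424 | 200 = 488



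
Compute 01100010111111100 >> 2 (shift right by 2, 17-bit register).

Original: 01100010111111100 (decimal 50684)
Shift right by 2 positions
Drop the 2 low bits; fill with zeros on the left
Result: 00011000101111111 (decimal 12671)
Equivalent: 50684 >> 2 = 50684 ÷ 2^2 = 12671



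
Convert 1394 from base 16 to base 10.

Expand by place value (powers of 16):
1394 = 1 × 16^3 + 3 × 16^2 + 9 × 16^1 + 4 × 16^0
= 1 × 4096 + 3 × 256 + 9 × 16 + 4 × 1
= 4096 + 768 + 144 + 4
= 5012



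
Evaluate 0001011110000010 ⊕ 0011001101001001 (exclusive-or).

XOR: 1 when bits differ
  0001011110000010
^ 0011001101001001
------------------
  0010010011001011
Decimal: 6018 ^ 13129 = 9419



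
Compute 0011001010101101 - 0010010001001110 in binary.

Method 1 - Direct subtraction (column by column from the right: bit − bit − borrow-in; if negative, add 2 and borrow 1 from the next column):
borrow: 0001100010111100
        0011001010101101
-       0010010001001110
------------------------
        0000111001011111

Method 2 - Add two's complement:
Two's complement of 0010010001001110: invert → 1101101110110001, add 1 → 1101101110110010
  0011001010101101
+ 1101101110110010
------------------
 10000111001011111  (end carry out of the top bit = 1)
Discarding the end carry: 0000111001011111
Decimal check:
  0011001010101101 = 8192 + 4096 + 512 + 128 + 32 + 8 + 4 + 1 = 12973
  0010010001001110 = 8192 + 1024 + 64 + 8 + 4 + 2 = 9294
  12973 - 9294 = 3679, and 0000111001011111 = 2048 + 1024 + 512 + 64 + 16 + 8 + 4 + 2 + 1 = 3679 ✓



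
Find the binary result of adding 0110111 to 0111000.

Add column by column from the right: bit + bit + carry-in; write the sum mod 2, carry 1 when the sum is 2 or 3.
carry:  1100000
        0110111
+       0111000
---------------
       01101111
(the carry out of the leftmost column, 0, becomes the leading bit)
Decimal check:
  0110111 = 32 + 16 + 4 + 2 + 1 = 55
  0111000 = 32 + 16 + 8 = 56
  55 + 56 = 111, and 01101111 = 64 + 32 + 8 + 4 + 2 + 1 = 111 ✓



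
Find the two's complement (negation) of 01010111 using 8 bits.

Original: 01010111
Step 1 - Invert all bits: 10101000
Step 2 - Add 1: 10101001
Verification: 01010111 + 10101001 = 100000000; discarding the end carry (carry out of the top bit) leaves the 8-bit value 00000000, as required for x + (-x)



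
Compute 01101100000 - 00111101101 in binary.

Method 1 - Direct subtraction (column by column from the right: bit − bit − borrow-in; if negative, add 2 and borrow 1 from the next column):
borrow: 01111111110
        01101100000
-       00111101101
-------------------
        00101110011

Method 2 - Add two's complement:
Two's complement of 00111101101: invert → 11000010010, add 1 → 11000010011
  01101100000
+ 11000010011
-------------
 100101110011  (end carry out of the top bit = 1)
Discarding the end carry: 00101110011
Decimal check:
  01101100000 = 512 + 256 + 64 + 32 = 864
  00111101101 = 256 + 128 + 64 + 32 + 8 + 4 + 1 = 493
  864 - 493 = 371, and 00101110011 = 256 + 64 + 32 + 16 + 2 + 1 = 371 ✓



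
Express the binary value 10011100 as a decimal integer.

Sum of powers of 2 for each 1-bit:
2^2 + 2^3 + 2^4 + 2^7
= 4 + 8 + 16 + 128
= 156



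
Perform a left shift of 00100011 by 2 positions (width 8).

Original: 00100011 (decimal 35)
Shift left by 2 positions
Append 2 zeros on the right
Result: 10001100 (decimal 140)
Equivalent: 35 << 2 = 35 × 2^2 = 140



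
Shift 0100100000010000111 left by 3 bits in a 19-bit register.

Original: 0100100000010000111 (decimal 147591)
Shift left by 3 positions
Append 3 zeros on the right and drop the 3 high bits that overflow the 19-bit width
Result: 0100000010000111000 (decimal 132152)
Equivalent: 147591 << 3 = 147591 × 2^3 = 1180728, truncated to 19 bits = 132152



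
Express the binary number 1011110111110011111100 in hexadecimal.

Group into 4-bit nibbles from right:
  0010 = 2
  1111 = F
  0111 = 7
  1100 = C
  1111 = F
  1100 = C
Result: 2F7CFC



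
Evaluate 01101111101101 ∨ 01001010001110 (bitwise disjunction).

OR: 1 when either bit is 1
  01101111101101
| 01001010001110
----------------
  01101111101111
Decimal: 7149 | 4750 = 7151



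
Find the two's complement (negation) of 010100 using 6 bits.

Original: 010100
Step 1 - Invert all bits: 101011
Step 2 - Add 1: 101100
Verification: 010100 + 101100 = 1000000; discarding the end carry (carry out of the top bit) leaves the 6-bit value 000000, as required for x + (-x)



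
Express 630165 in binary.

Using repeated division by 2:
630165 ÷ 2 = 315082 remainder 1
315082 ÷ 2 = 157541 remainder 0
157541 ÷ 2 = 78770 remainder 1
78770 ÷ 2 = 39385 remainder 0
39385 ÷ 2 = 19692 remainder 1
19692 ÷ 2 = 9846 remainder 0
9846 ÷ 2 = 4923 remainder 0
4923 ÷ 2 = 2461 remainder 1
2461 ÷ 2 = 1230 remainder 1
1230 ÷ 2 = 615 remainder 0
615 ÷ 2 = 307 remainder 1
307 ÷ 2 = 153 remainder 1
153 ÷ 2 = 76 remainder 1
76 ÷ 2 = 38 remainder 0
38 ÷ 2 = 19 remainder 0
19 ÷ 2 = 9 remainder 1
9 ÷ 2 = 4 remainder 1
4 ÷ 2 = 2 remainder 0
2 ÷ 2 = 1 remainder 0
1 ÷ 2 = 0 remainder 1
Reading remainders bottom to top: 10011001110110010101



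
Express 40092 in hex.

Using repeated division by 16 (digits 10–15 are A–F):
40092 ÷ 16 = 2505 remainder 12 (C)
2505 ÷ 16 = 156 remainder 9
156 ÷ 16 = 9 remainder 12 (C)
9 ÷ 16 = 0 remainder 9
Reading remainders bottom to top: 9C9C



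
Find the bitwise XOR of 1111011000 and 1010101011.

XOR: 1 when bits differ
  1111011000
^ 1010101011
------------
  0101110011
Decimal: 984 ^ 683 = 371



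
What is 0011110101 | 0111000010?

OR: 1 when either bit is 1
  0011110101
| 0111000010
------------
  0111110111
Decimal: 245 | 450 = 503



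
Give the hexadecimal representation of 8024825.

Using repeated division by 16 (digits 10–15 are A–F):
8024825 ÷ 16 = 501551 remainder 9
501551 ÷ 16 = 31346 remainder 15 (F)
31346 ÷ 16 = 1959 remainder 2
1959 ÷ 16 = 122 remainder 7
122 ÷ 16 = 7 remainder 10 (A)
7 ÷ 16 = 0 remainder 7
Reading remainders bottom to top: 7A72F9



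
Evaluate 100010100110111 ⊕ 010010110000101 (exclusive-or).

XOR: 1 when bits differ
  100010100110111
^ 010010110000101
-----------------
  110000010110010
Decimal: 17719 ^ 9605 = 24754



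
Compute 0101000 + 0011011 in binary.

Add column by column from the right: bit + bit + carry-in; write the sum mod 2, carry 1 when the sum is 2 or 3.
carry:  1110000
        0101000
+       0011011
---------------
       01000011
(the carry out of the leftmost column, 0, becomes the leading bit)
Decimal check:
  0101000 = 32 + 8 = 40
  0011011 = 16 + 8 + 2 + 1 = 27
  40 + 27 = 67, and 01000011 = 64 + 2 + 1 = 67 ✓



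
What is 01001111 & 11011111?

AND: 1 only when both bits are 1
  01001111
& 11011111
----------
  01001111
Decimal: 79 & 223 = 79



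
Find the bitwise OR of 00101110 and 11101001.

OR: 1 when either bit is 1
  00101110
| 11101001
----------
  11101111
Decimal: 46 | 233 = 239



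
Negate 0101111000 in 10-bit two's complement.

Original: 0101111000
Step 1 - Invert all bits: 1010000111
Step 2 - Add 1: 1010001000
Verification: 0101111000 + 1010001000 = 10000000000; discarding the end carry (carry out of the top bit) leaves the 10-bit value 0000000000, as required for x + (-x)



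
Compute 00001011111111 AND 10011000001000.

AND: 1 only when both bits are 1
  00001011111111
& 10011000001000
----------------
  00001000001000
Decimal: 767 & 9736 = 520



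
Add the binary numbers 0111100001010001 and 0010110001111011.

Add column by column from the right: bit + bit + carry-in; write the sum mod 2, carry 1 when the sum is 2 or 3.
carry:  1111000011100110
        0111100001010001
+       0010110001111011
------------------------
       01010010011001100
(the carry out of the leftmost column, 0, becomes the leading bit)
Decimal check:
  0111100001010001 = 16384 + 8192 + 4096 + 2048 + 64 + 16 + 1 = 30801
  0010110001111011 = 8192 + 2048 + 1024 + 64 + 32 + 16 + 8 + 2 + 1 = 11387
  30801 + 11387 = 42188, and 01010010011001100 = 32768 + 8192 + 1024 + 128 + 64 + 8 + 4 = 42188 ✓



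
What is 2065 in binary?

Using repeated division by 2:
2065 ÷ 2 = 1032 remainder 1
1032 ÷ 2 = 516 remainder 0
516 ÷ 2 = 258 remainder 0
258 ÷ 2 = 129 remainder 0
129 ÷ 2 = 64 remainder 1
64 ÷ 2 = 32 remainder 0
32 ÷ 2 = 16 remainder 0
16 ÷ 2 = 8 remainder 0
8 ÷ 2 = 4 remainder 0
4 ÷ 2 = 2 remainder 0
2 ÷ 2 = 1 remainder 0
1 ÷ 2 = 0 remainder 1
Reading remainders bottom to top: 100000010001



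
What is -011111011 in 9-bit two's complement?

Original: 011111011
Step 1 - Invert all bits: 100000100
Step 2 - Add 1: 100000101
Verification: 011111011 + 100000101 = 1000000000; discarding the end carry (carry out of the top bit) leaves the 9-bit value 000000000, as required for x + (-x)



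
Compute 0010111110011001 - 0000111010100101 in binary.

Method 1 - Direct subtraction (column by column from the right: bit − bit − borrow-in; if negative, add 2 and borrow 1 from the next column):
borrow: 0000000111001000
        0010111110011001
-       0000111010100101
------------------------
        0010000011110100

Method 2 - Add two's complement:
Two's complement of 0000111010100101: invert → 1111000101011010, add 1 → 1111000101011011
  0010111110011001
+ 1111000101011011
------------------
 10010000011110100  (end carry out of the top bit = 1)
Discarding the end carry: 0010000011110100
Decimal check:
  0010111110011001 = 8192 + 2048 + 1024 + 512 + 256 + 128 + 16 + 8 + 1 = 12185
  0000111010100101 = 2048 + 1024 + 512 + 128 + 32 + 4 + 1 = 3749
  12185 - 3749 = 8436, and 0010000011110100 = 8192 + 128 + 64 + 32 + 16 + 4 = 8436 ✓



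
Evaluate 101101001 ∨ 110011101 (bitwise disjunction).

OR: 1 when either bit is 1
  101101001
| 110011101
-----------
  111111101
Decimal: 361 | 413 = 509



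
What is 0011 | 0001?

OR: 1 when either bit is 1
  0011
| 0001
------
  0011
Decimal: 3 | 1 = 3



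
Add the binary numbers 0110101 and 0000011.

Add column by column from the right: bit + bit + carry-in; write the sum mod 2, carry 1 when the sum is 2 or 3.
carry:  0001110
        0110101
+       0000011
---------------
       00111000
(the carry out of the leftmost column, 0, becomes the leading bit)
Decimal check:
  0110101 = 32 + 16 + 4 + 1 = 53
  0000011 = 2 + 1 = 3
  53 + 3 = 56, and 00111000 = 32 + 16 + 8 = 56 ✓



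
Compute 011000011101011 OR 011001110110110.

OR: 1 when either bit is 1
  011000011101011
| 011001110110110
-----------------
  011001111111111
Decimal: 12523 | 13238 = 13311



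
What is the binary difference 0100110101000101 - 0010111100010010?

Method 1 - Direct subtraction (column by column from the right: bit − bit − borrow-in; if negative, add 2 and borrow 1 from the next column):
borrow: 0111110001100100
        0100110101000101
-       0010111100010010
------------------------
        0001111000110011

Method 2 - Add two's complement:
Two's complement of 0010111100010010: invert → 1101000011101101, add 1 → 1101000011101110
  0100110101000101
+ 1101000011101110
------------------
 10001111000110011  (end carry out of the top bit = 1)
Discarding the end carry: 0001111000110011
Decimal check:
  0100110101000101 = 16384 + 2048 + 1024 + 256 + 64 + 4 + 1 = 19781
  0010111100010010 = 8192 + 2048 + 1024 + 512 + 256 + 16 + 2 = 12050
  19781 - 12050 = 7731, and 0001111000110011 = 4096 + 2048 + 1024 + 512 + 32 + 16 + 2 + 1 = 7731 ✓



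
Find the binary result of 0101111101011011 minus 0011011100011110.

Method 1 - Direct subtraction (column by column from the right: bit − bit − borrow-in; if negative, add 2 and borrow 1 from the next column):
borrow: 0100000001111000
        0101111101011011
-       0011011100011110
------------------------
        0010100000111101

Method 2 - Add two's complement:
Two's complement of 0011011100011110: invert → 1100100011100001, add 1 → 1100100011100010
  0101111101011011
+ 1100100011100010
------------------
 10010100000111101  (end carry out of the top bit = 1)
Discarding the end carry: 0010100000111101
Decimal check:
  0101111101011011 = 16384 + 4096 + 2048 + 1024 + 512 + 256 + 64 + 16 + 8 + 2 + 1 = 24411
  0011011100011110 = 8192 + 4096 + 1024 + 512 + 256 + 16 + 8 + 4 + 2 = 14110
  24411 - 14110 = 10301, and 0010100000111101 = 8192 + 2048 + 32 + 16 + 8 + 4 + 1 = 10301 ✓



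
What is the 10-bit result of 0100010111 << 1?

Original: 0100010111 (decimal 279)
Shift left by 1 position
Append 1 zero on the right
Result: 1000101110 (decimal 558)
Equivalent: 279 << 1 = 279 × 2^1 = 558



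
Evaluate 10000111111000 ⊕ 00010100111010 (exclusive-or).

XOR: 1 when bits differ
  10000111111000
^ 00010100111010
----------------
  10010011000010
Decimal: 8696 ^ 1338 = 9410



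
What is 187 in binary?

Using repeated division by 2:
187 ÷ 2 = 93 remainder 1
93 ÷ 2 = 46 remainder 1
46 ÷ 2 = 23 remainder 0
23 ÷ 2 = 11 remainder 1
11 ÷ 2 = 5 remainder 1
5 ÷ 2 = 2 remainder 1
2 ÷ 2 = 1 remainder 0
1 ÷ 2 = 0 remainder 1
Reading remainders bottom to top: 10111011



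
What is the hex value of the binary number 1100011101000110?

Group into 4-bit nibbles from right:
  1100 = C
  0111 = 7
  0100 = 4
  0110 = 6
Result: C746



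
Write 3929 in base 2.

Using repeated division by 2:
3929 ÷ 2 = 1964 remainder 1
1964 ÷ 2 = 982 remainder 0
982 ÷ 2 = 491 remainder 0
491 ÷ 2 = 245 remainder 1
245 ÷ 2 = 122 remainder 1
122 ÷ 2 = 61 remainder 0
61 ÷ 2 = 30 remainder 1
30 ÷ 2 = 15 remainder 0
15 ÷ 2 = 7 remainder 1
7 ÷ 2 = 3 remainder 1
3 ÷ 2 = 1 remainder 1
1 ÷ 2 = 0 remainder 1
Reading remainders bottom to top: 111101011001



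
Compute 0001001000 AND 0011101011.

AND: 1 only when both bits are 1
  0001001000
& 0011101011
------------
  0001001000
Decimal: 72 & 235 = 72



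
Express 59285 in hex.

Using repeated division by 16 (digits 10–15 are A–F):
59285 ÷ 16 = 3705 remainder 5
3705 ÷ 16 = 231 remainder 9
231 ÷ 16 = 14 remainder 7
14 ÷ 16 = 0 remainder 14 (E)
Reading remainders bottom to top: E795



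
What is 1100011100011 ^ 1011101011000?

XOR: 1 when bits differ
  1100011100011
^ 1011101011000
---------------
  0111110111011
Decimal: 6371 ^ 5976 = 4027



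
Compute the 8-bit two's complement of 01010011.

Original: 01010011
Step 1 - Invert all bits: 10101100
Step 2 - Add 1: 10101101
Verification: 01010011 + 10101101 = 100000000; discarding the end carry (carry out of the top bit) leaves the 8-bit value 00000000, as required for x + (-x)



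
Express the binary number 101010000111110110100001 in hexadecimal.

Group into 4-bit nibbles from right:
  1010 = A
  1000 = 8
  0111 = 7
  1101 = D
  1010 = A
  0001 = 1
Result: A87DA1



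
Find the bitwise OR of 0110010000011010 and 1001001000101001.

OR: 1 when either bit is 1
  0110010000011010
| 1001001000101001
------------------
  1111011000111011
Decimal: 25626 | 37417 = 63035



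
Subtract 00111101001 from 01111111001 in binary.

Method 1 - Direct subtraction (column by column from the right: bit − bit − borrow-in; if negative, add 2 and borrow 1 from the next column):
borrow: 00000000000
        01111111001
-       00111101001
-------------------
        01000010000

Method 2 - Add two's complement:
Two's complement of 00111101001: invert → 11000010110, add 1 → 11000010111
  01111111001
+ 11000010111
-------------
 101000010000  (end carry out of the top bit = 1)
Discarding the end carry: 01000010000
Decimal check:
  01111111001 = 512 + 256 + 128 + 64 + 32 + 16 + 8 + 1 = 1017
  00111101001 = 256 + 128 + 64 + 32 + 8 + 1 = 489
  1017 - 489 = 528, and 01000010000 = 512 + 16 = 528 ✓



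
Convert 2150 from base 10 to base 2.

Using repeated division by 2:
2150 ÷ 2 = 1075 remainder 0
1075 ÷ 2 = 537 remainder 1
537 ÷ 2 = 268 remainder 1
268 ÷ 2 = 134 remainder 0
134 ÷ 2 = 67 remainder 0
67 ÷ 2 = 33 remainder 1
33 ÷ 2 = 16 remainder 1
16 ÷ 2 = 8 remainder 0
8 ÷ 2 = 4 remainder 0
4 ÷ 2 = 2 remainder 0
2 ÷ 2 = 1 remainder 0
1 ÷ 2 = 0 remainder 1
Reading remainders bottom to top: 100001100110



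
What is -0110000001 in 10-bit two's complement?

Original: 0110000001
Step 1 - Invert all bits: 1001111110
Step 2 - Add 1: 1001111111
Verification: 0110000001 + 1001111111 = 10000000000; discarding the end carry (carry out of the top bit) leaves the 10-bit value 0000000000, as required for x + (-x)



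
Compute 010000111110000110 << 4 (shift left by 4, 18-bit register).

Original: 010000111110000110 (decimal 69510)
Shift left by 4 positions
Append 4 zeros on the right and drop the 4 high bits that overflow the 18-bit width
Result: 001111100001100000 (decimal 63584)
Equivalent: 69510 << 4 = 69510 × 2^4 = 1112160, truncated to 18 bits = 63584



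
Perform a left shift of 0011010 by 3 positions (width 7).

Original: 0011010 (decimal 26)
Shift left by 3 positions
Append 3 zeros on the right and drop the 3 high bits that overflow the 7-bit width
Result: 1010000 (decimal 80)
Equivalent: 26 << 3 = 26 × 2^3 = 208, truncated to 7 bits = 80



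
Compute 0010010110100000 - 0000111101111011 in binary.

Method 1 - Direct subtraction (column by column from the right: bit − bit − borrow-in; if negative, add 2 and borrow 1 from the next column):
borrow: 0011110011111110
        0010010110100000
-       0000111101111011
------------------------
        0001011000100101

Method 2 - Add two's complement:
Two's complement of 0000111101111011: invert → 1111000010000100, add 1 → 1111000010000101
  0010010110100000
+ 1111000010000101
------------------
 10001011000100101  (end carry out of the top bit = 1)
Discarding the end carry: 0001011000100101
Decimal check:
  0010010110100000 = 8192 + 1024 + 256 + 128 + 32 = 9632
  0000111101111011 = 2048 + 1024 + 512 + 256 + 64 + 32 + 16 + 8 + 2 + 1 = 3963
  9632 - 3963 = 5669, and 0001011000100101 = 4096 + 1024 + 512 + 32 + 4 + 1 = 5669 ✓



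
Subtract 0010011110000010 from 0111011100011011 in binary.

Method 1 - Direct subtraction (column by column from the right: bit − bit − borrow-in; if negative, add 2 and borrow 1 from the next column):
borrow: 0001111100000000
        0111011100011011
-       0010011110000010
------------------------
        0100111110011001

Method 2 - Add two's complement:
Two's complement of 0010011110000010: invert → 1101100001111101, add 1 → 1101100001111110
  0111011100011011
+ 1101100001111110
------------------
 10100111110011001  (end carry out of the top bit = 1)
Discarding the end carry: 0100111110011001
Decimal check:
  0111011100011011 = 16384 + 8192 + 4096 + 1024 + 512 + 256 + 16 + 8 + 2 + 1 = 30491
  0010011110000010 = 8192 + 1024 + 512 + 256 + 128 + 2 = 10114
  30491 - 10114 = 20377, and 0100111110011001 = 16384 + 2048 + 1024 + 512 + 256 + 128 + 16 + 8 + 1 = 20377 ✓



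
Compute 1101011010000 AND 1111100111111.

AND: 1 only when both bits are 1
  1101011010000
& 1111100111111
---------------
  1101000010000
Decimal: 6864 & 7999 = 6672



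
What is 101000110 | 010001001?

OR: 1 when either bit is 1
  101000110
| 010001001
-----------
  111001111
Decimal: 326 | 137 = 463



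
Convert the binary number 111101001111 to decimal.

Sum of powers of 2 for each 1-bit:
2^0 + 2^1 + 2^2 + 2^3 + 2^6 + 2^8 + 2^9 + 2^10 + 2^11
= 1 + 2 + 4 + 8 + 64 + 256 + 512 + 1024 + 2048
= 3919



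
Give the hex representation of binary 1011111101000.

Group into 4-bit nibbles from right:
  0001 = 1
  0111 = 7
  1110 = E
  1000 = 8
Result: 17E8



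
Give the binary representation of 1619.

Using repeated division by 2:
1619 ÷ 2 = 809 remainder 1
809 ÷ 2 = 404 remainder 1
404 ÷ 2 = 202 remainder 0
202 ÷ 2 = 101 remainder 0
101 ÷ 2 = 50 remainder 1
50 ÷ 2 = 25 remainder 0
25 ÷ 2 = 12 remainder 1
12 ÷ 2 = 6 remainder 0
6 ÷ 2 = 3 remainder 0
3 ÷ 2 = 1 remainder 1
1 ÷ 2 = 0 remainder 1
Reading remainders bottom to top: 11001010011



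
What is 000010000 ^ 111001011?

XOR: 1 when bits differ
  000010000
^ 111001011
-----------
  111011011
Decimal: 16 ^ 459 = 475



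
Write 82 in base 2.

Using repeated division by 2:
82 ÷ 2 = 41 remainder 0
41 ÷ 2 = 20 remainder 1
20 ÷ 2 = 10 remainder 0
10 ÷ 2 = 5 remainder 0
5 ÷ 2 = 2 remainder 1
2 ÷ 2 = 1 remainder 0
1 ÷ 2 = 0 remainder 1
Reading remainders bottom to top: 1010010



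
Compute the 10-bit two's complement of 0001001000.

Original: 0001001000
Step 1 - Invert all bits: 1110110111
Step 2 - Add 1: 1110111000
Verification: 0001001000 + 1110111000 = 10000000000; discarding the end carry (carry out of the top bit) leaves the 10-bit value 0000000000, as required for x + (-x)



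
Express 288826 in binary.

Using repeated division by 2:
288826 ÷ 2 = 144413 remainder 0
144413 ÷ 2 = 72206 remainder 1
72206 ÷ 2 = 36103 remainder 0
36103 ÷ 2 = 18051 remainder 1
18051 ÷ 2 = 9025 remainder 1
9025 ÷ 2 = 4512 remainder 1
4512 ÷ 2 = 2256 remainder 0
2256 ÷ 2 = 1128 remainder 0
1128 ÷ 2 = 564 remainder 0
564 ÷ 2 = 282 remainder 0
282 ÷ 2 = 141 remainder 0
141 ÷ 2 = 70 remainder 1
70 ÷ 2 = 35 remainder 0
35 ÷ 2 = 17 remainder 1
17 ÷ 2 = 8 remainder 1
8 ÷ 2 = 4 remainder 0
4 ÷ 2 = 2 remainder 0
2 ÷ 2 = 1 remainder 0
1 ÷ 2 = 0 remainder 1
Reading remainders bottom to top: 1000110100000111010



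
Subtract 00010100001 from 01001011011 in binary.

Method 1 - Direct subtraction (column by column from the right: bit − bit − borrow-in; if negative, add 2 and borrow 1 from the next column):
borrow: 01101000000
        01001011011
-       00010100001
-------------------
        00110111010

Method 2 - Add two's complement:
Two's complement of 00010100001: invert → 11101011110, add 1 → 11101011111
  01001011011
+ 11101011111
-------------
 100110111010  (end carry out of the top bit = 1)
Discarding the end carry: 00110111010
Decimal check:
  01001011011 = 512 + 64 + 16 + 8 + 2 + 1 = 603
  00010100001 = 128 + 32 + 1 = 161
  603 - 161 = 442, and 00110111010 = 256 + 128 + 32 + 16 + 8 + 2 = 442 ✓



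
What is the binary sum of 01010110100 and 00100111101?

Add column by column from the right: bit + bit + carry-in; write the sum mod 2, carry 1 when the sum is 2 or 3.
carry:  00001111000
        01010110100
+       00100111101
-------------------
       001111110001
(the carry out of the leftmost column, 0, becomes the leading bit)
Decimal check:
  01010110100 = 512 + 128 + 32 + 16 + 4 = 692
  00100111101 = 256 + 32 + 16 + 8 + 4 + 1 = 317
  692 + 317 = 1009, and 001111110001 = 512 + 256 + 128 + 64 + 32 + 16 + 1 = 1009 ✓



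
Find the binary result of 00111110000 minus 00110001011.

Method 1 - Direct subtraction (column by column from the right: bit − bit − borrow-in; if negative, add 2 and borrow 1 from the next column):
borrow: 00000011110
        00111110000
-       00110001011
-------------------
        00001100101

Method 2 - Add two's complement:
Two's complement of 00110001011: invert → 11001110100, add 1 → 11001110101
  00111110000
+ 11001110101
-------------
 100001100101  (end carry out of the top bit = 1)
Discarding the end carry: 00001100101
Decimal check:
  00111110000 = 256 + 128 + 64 + 32 + 16 = 496
  00110001011 = 256 + 128 + 8 + 2 + 1 = 395
  496 - 395 = 101, and 00001100101 = 64 + 32 + 4 + 1 = 101 ✓



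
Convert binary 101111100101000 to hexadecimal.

Group into 4-bit nibbles from right:
  0101 = 5
  1111 = F
  0010 = 2
  1000 = 8
Result: 5F28



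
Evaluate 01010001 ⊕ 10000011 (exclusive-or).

XOR: 1 when bits differ
  01010001
^ 10000011
----------
  11010010
Decimal: 81 ^ 131 = 210



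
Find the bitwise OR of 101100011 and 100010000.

OR: 1 when either bit is 1
  101100011
| 100010000
-----------
  101110011
Decimal: 355 | 272 = 371



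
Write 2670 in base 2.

Using repeated division by 2:
2670 ÷ 2 = 1335 remainder 0
1335 ÷ 2 = 667 remainder 1
667 ÷ 2 = 333 remainder 1
333 ÷ 2 = 166 remainder 1
166 ÷ 2 = 83 remainder 0
83 ÷ 2 = 41 remainder 1
41 ÷ 2 = 20 remainder 1
20 ÷ 2 = 10 remainder 0
10 ÷ 2 = 5 remainder 0
5 ÷ 2 = 2 remainder 1
2 ÷ 2 = 1 remainder 0
1 ÷ 2 = 0 remainder 1
Reading remainders bottom to top: 101001101110



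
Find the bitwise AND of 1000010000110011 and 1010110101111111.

AND: 1 only when both bits are 1
  1000010000110011
& 1010110101111111
------------------
  1000010000110011
Decimal: 33843 & 44415 = 33843



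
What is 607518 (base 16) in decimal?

Expand by place value (powers of 16):
607518 = 6 × 16^5 + 0 × 16^4 + 7 × 16^3 + 5 × 16^2 + 1 × 16^1 + 8 × 16^0
= 6 × 1048576 + 0 × 65536 + 7 × 4096 + 5 × 256 + 1 × 16 + 8 × 1
= 6291456 + 0 + 28672 + 1280 + 16 + 8
= 6321432



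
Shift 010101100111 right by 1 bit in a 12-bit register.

Original: 010101100111 (decimal 1383)
Shift right by 1 position
Drop the 1 low bit; fill with zero on the left
Result: 001010110011 (decimal 691)
Equivalent: 1383 >> 1 = 1383 ÷ 2^1 = 691



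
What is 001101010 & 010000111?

AND: 1 only when both bits are 1
  001101010
& 010000111
-----------
  000000010
Decimal: 106 & 135 = 2



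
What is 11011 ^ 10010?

XOR: 1 when bits differ
  11011
^ 10010
-------
  01001
Decimal: 27 ^ 18 = 9



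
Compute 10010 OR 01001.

OR: 1 when either bit is 1
  10010
| 01001
-------
  11011
Decimal: 18 | 9 = 27



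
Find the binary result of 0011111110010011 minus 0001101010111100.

Method 1 - Direct subtraction (column by column from the right: bit − bit − borrow-in; if negative, add 2 and borrow 1 from the next column):
borrow: 0000000111111000
        0011111110010011
-       0001101010111100
------------------------
        0010010011010111

Method 2 - Add two's complement:
Two's complement of 0001101010111100: invert → 1110010101000011, add 1 → 1110010101000100
  0011111110010011
+ 1110010101000100
------------------
 10010010011010111  (end carry out of the top bit = 1)
Discarding the end carry: 0010010011010111
Decimal check:
  0011111110010011 = 8192 + 4096 + 2048 + 1024 + 512 + 256 + 128 + 16 + 2 + 1 = 16275
  0001101010111100 = 4096 + 2048 + 512 + 128 + 32 + 16 + 8 + 4 = 6844
  16275 - 6844 = 9431, and 0010010011010111 = 8192 + 1024 + 128 + 64 + 16 + 4 + 2 + 1 = 9431 ✓



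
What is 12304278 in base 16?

Using repeated division by 16 (digits 10–15 are A–F):
12304278 ÷ 16 = 769017 remainder 6
769017 ÷ 16 = 48063 remainder 9
48063 ÷ 16 = 3003 remainder 15 (F)
3003 ÷ 16 = 187 remainder 11 (B)
187 ÷ 16 = 11 remainder 11 (B)
11 ÷ 16 = 0 remainder 11 (B)
Reading remainders bottom to top: BBBF96



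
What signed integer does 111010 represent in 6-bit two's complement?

Binary: 111010
Sign bit: 1 (negative)
Invert: 000101
Add 1:  000110
Magnitude: 000110 = 4 + 2 = 6
Value: -6



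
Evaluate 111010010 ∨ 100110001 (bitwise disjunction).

OR: 1 when either bit is 1
  111010010
| 100110001
-----------
  111110011
Decimal: 466 | 305 = 499



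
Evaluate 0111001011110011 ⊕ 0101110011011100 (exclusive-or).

XOR: 1 when bits differ
  0111001011110011
^ 0101110011011100
------------------
  0010111000101111
Decimal: 29427 ^ 23772 = 11823



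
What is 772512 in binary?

Using repeated division by 2:
772512 ÷ 2 = 386256 remainder 0
386256 ÷ 2 = 193128 remainder 0
193128 ÷ 2 = 96564 remainder 0
96564 ÷ 2 = 48282 remainder 0
48282 ÷ 2 = 24141 remainder 0
24141 ÷ 2 = 12070 remainder 1
12070 ÷ 2 = 6035 remainder 0
6035 ÷ 2 = 3017 remainder 1
3017 ÷ 2 = 1508 remainder 1
1508 ÷ 2 = 754 remainder 0
754 ÷ 2 = 377 remainder 0
377 ÷ 2 = 188 remainder 1
188 ÷ 2 = 94 remainder 0
94 ÷ 2 = 47 remainder 0
47 ÷ 2 = 23 remainder 1
23 ÷ 2 = 11 remainder 1
11 ÷ 2 = 5 remainder 1
5 ÷ 2 = 2 remainder 1
2 ÷ 2 = 1 remainder 0
1 ÷ 2 = 0 remainder 1
Reading remainders bottom to top: 10111100100110100000



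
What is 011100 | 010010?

OR: 1 when either bit is 1
  011100
| 010010
--------
  011110
Decimal: 28 | 18 = 30



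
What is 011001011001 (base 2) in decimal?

Sum of powers of 2 for each 1-bit:
2^0 + 2^3 + 2^4 + 2^6 + 2^9 + 2^10
= 1 + 8 + 16 + 64 + 512 + 1024
= 1625



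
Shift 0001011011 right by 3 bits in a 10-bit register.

Original: 0001011011 (decimal 91)
Shift right by 3 positions
Drop the 3 low bits; fill with zeros on the left
Result: 0000001011 (decimal 11)
Equivalent: 91 >> 3 = 91 ÷ 2^3 = 11



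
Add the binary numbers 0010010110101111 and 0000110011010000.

Add column by column from the right: bit + bit + carry-in; write the sum mod 2, carry 1 when the sum is 2 or 3.
carry:  0001101100000000
        0010010110101111
+       0000110011010000
------------------------
       00011001001111111
(the carry out of the leftmost column, 0, becomes the leading bit)
Decimal check:
  0010010110101111 = 8192 + 1024 + 256 + 128 + 32 + 8 + 4 + 2 + 1 = 9647
  0000110011010000 = 2048 + 1024 + 128 + 64 + 16 = 3280
  9647 + 3280 = 12927, and 00011001001111111 = 8192 + 4096 + 512 + 64 + 32 + 16 + 8 + 4 + 2 + 1 = 12927 ✓



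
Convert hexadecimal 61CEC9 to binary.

Convert each hex digit to 4 bits:
  6 = 0110
  1 = 0001
  C = 1100
  E = 1110
  C = 1100
  9 = 1001
Concatenate: 011000011100111011001001



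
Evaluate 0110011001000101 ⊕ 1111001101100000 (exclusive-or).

XOR: 1 when bits differ
  0110011001000101
^ 1111001101100000
------------------
  1001010100100101
Decimal: 26181 ^ 62304 = 38181



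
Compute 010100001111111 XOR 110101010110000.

XOR: 1 when bits differ
  010100001111111
^ 110101010110000
-----------------
  100001011001111
Decimal: 10367 ^ 27312 = 17103



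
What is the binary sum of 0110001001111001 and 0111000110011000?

Add column by column from the right: bit + bit + carry-in; write the sum mod 2, carry 1 when the sum is 2 or 3.
carry:  1100011111110000
        0110001001111001
+       0111000110011000
------------------------
       01101010000010001
(the carry out of the leftmost column, 0, becomes the leading bit)
Decimal check:
  0110001001111001 = 16384 + 8192 + 512 + 64 + 32 + 16 + 8 + 1 = 25209
  0111000110011000 = 16384 + 8192 + 4096 + 256 + 128 + 16 + 8 = 29080
  25209 + 29080 = 54289, and 01101010000010001 = 32768 + 16384 + 4096 + 1024 + 16 + 1 = 54289 ✓



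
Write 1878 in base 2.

Using repeated division by 2:
1878 ÷ 2 = 939 remainder 0
939 ÷ 2 = 469 remainder 1
469 ÷ 2 = 234 remainder 1
234 ÷ 2 = 117 remainder 0
117 ÷ 2 = 58 remainder 1
58 ÷ 2 = 29 remainder 0
29 ÷ 2 = 14 remainder 1
14 ÷ 2 = 7 remainder 0
7 ÷ 2 = 3 remainder 1
3 ÷ 2 = 1 remainder 1
1 ÷ 2 = 0 remainder 1
Reading remainders bottom to top: 11101010110



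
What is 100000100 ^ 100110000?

XOR: 1 when bits differ
  100000100
^ 100110000
-----------
  000110100
Decimal: 260 ^ 304 = 52

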